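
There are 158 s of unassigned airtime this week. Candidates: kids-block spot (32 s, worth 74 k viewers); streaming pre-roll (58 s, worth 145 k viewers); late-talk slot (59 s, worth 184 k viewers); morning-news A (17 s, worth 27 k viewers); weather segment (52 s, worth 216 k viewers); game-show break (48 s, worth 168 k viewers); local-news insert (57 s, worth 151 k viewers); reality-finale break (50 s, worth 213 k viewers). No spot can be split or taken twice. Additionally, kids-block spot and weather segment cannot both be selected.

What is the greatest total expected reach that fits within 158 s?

Density check — reality-finale break 4.26, weather segment 4.15, game-show break 3.50 are the best per s.
Taking weather segment + game-show break + reality-finale break: 150 s used, 597 in expected reach.
The spare 8 s is too small for any remaining spot, and no feasible exchange beats 597.

597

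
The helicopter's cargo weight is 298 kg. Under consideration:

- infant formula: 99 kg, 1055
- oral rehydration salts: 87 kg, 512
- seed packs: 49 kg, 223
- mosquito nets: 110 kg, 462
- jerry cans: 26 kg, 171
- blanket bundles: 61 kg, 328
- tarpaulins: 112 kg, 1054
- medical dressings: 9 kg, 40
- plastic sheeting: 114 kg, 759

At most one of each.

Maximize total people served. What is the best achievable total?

2621

Taking the top-ratio supplies first gives infant formula + jerry cans + blanket bundles + tarpaulins for 2608 (298 kg).
Dropping jerry cans and blanket bundles frees 87 kg; slotting in oral rehydration salts (87 kg) lifts the total to 2621 at 298 kg.
The closest alternative, infant formula + jerry cans + blanket bundles + tarpaulins, reaches only 2608.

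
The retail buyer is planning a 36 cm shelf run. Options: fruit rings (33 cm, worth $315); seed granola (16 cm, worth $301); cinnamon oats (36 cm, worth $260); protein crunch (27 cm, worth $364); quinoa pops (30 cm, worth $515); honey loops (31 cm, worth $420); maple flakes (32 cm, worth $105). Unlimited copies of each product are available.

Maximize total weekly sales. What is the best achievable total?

602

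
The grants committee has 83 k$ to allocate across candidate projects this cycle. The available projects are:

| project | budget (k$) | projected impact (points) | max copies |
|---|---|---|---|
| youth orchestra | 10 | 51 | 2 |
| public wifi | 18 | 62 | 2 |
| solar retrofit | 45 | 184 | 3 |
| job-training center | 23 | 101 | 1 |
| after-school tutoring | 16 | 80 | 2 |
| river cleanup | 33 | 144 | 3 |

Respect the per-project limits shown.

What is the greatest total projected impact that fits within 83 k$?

The ratio heuristic lands on 2×youth orchestra + job-training center + 2×after-school tutoring (363) but leaves 8 k$ idle.
Replace youth orchestra and after-school tutoring with river cleanup: the trade gains 13 net, giving 376 at 82 k$.

376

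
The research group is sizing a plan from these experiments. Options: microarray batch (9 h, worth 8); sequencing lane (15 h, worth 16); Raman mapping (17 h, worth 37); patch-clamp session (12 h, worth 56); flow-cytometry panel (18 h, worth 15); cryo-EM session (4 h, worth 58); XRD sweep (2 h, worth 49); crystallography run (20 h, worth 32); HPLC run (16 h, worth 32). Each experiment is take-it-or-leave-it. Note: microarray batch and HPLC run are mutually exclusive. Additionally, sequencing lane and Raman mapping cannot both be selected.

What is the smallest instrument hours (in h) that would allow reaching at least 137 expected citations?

Minimise h subject to total expected citations ≥ 137.
patch-clamp session + cryo-EM session + XRD sweep: 163 expected citations at 18 h.
No combination under 18 h hits 137.

18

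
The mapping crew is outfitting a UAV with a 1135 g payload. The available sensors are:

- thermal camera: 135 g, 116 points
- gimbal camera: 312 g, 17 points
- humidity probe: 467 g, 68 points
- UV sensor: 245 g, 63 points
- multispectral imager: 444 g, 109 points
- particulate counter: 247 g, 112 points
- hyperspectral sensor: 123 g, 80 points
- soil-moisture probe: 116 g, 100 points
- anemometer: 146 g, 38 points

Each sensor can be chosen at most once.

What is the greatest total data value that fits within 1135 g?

Density check — soil-moisture probe 0.86, thermal camera 0.86, hyperspectral sensor 0.65 are the best per g.
Filling by ratio: thermal camera + UV sensor + particulate counter + hyperspectral sensor + soil-moisture probe + anemometer for 509, with 123 g left unused.
The 391 g tied up in UV sensor and anemometer is better spent on multispectral imager — total rises to 517 (1065 g).

517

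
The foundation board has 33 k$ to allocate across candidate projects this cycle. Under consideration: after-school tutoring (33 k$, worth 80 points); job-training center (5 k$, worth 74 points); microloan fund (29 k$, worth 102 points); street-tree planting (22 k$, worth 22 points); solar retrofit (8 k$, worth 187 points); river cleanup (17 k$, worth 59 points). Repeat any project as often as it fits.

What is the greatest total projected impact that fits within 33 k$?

748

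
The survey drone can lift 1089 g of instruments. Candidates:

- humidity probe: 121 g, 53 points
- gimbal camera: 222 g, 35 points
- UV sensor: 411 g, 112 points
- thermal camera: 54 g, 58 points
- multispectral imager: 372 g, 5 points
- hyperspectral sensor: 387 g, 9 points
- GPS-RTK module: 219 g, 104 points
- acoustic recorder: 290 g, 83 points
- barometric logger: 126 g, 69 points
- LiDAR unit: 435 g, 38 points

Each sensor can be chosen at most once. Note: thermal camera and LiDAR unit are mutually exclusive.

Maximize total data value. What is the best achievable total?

402

The ratio ordering already packs tightly: humidity probe + gimbal camera + thermal camera + GPS-RTK module + acoustic recorder + barometric logger, 1032 g, 402.
Runner-up humidity probe + UV sensor + thermal camera + GPS-RTK module + barometric logger tops out at 396.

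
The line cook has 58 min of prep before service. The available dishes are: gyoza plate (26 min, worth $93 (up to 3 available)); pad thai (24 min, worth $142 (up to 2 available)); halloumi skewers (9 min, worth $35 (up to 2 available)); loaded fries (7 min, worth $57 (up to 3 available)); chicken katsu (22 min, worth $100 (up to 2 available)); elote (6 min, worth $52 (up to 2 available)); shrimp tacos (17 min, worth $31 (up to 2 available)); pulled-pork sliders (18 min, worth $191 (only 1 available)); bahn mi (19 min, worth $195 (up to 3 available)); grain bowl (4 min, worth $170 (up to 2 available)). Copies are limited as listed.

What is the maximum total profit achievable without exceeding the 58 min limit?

Filling by ratio: 2×elote + pulled-pork sliders + bahn mi + 2×grain bowl for 830, with 1 min left unused.
Replace elote with loaded fries: the trade gains 5 net, giving 835 at 58 min.

835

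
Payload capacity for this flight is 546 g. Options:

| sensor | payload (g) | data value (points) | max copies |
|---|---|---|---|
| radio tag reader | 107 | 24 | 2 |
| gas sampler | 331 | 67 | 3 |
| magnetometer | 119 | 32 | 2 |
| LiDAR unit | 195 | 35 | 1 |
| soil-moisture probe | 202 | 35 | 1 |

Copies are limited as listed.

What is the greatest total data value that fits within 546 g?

Taking the top-ratio sensors first gives 2×radio tag reader + 2×magnetometer for 112 (452 g).
The 107 g tied up in radio tag reader is better spent on LiDAR unit — total rises to 123 (540 g).

123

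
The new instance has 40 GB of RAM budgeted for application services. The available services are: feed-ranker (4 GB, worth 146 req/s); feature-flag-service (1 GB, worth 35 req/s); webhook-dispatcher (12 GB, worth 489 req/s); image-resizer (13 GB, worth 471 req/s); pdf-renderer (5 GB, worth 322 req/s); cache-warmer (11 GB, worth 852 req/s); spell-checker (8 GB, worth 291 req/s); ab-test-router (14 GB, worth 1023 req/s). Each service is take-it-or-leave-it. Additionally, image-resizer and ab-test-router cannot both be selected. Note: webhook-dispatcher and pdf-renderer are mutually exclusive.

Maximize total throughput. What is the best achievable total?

By throughput per GB: cache-warmer 77.45, ab-test-router 73.07, pdf-renderer 64.40 lead.
A density-first pass picks feed-ranker + feature-flag-service + pdf-renderer + cache-warmer + ab-test-router — 2378 at 35 GB.
Replace feed-ranker with spell-checker: the trade gains 145 net, giving 2523 at 39 GB.
Runner-up pdf-renderer + cache-warmer + spell-checker + ab-test-router tops out at 2488.

2523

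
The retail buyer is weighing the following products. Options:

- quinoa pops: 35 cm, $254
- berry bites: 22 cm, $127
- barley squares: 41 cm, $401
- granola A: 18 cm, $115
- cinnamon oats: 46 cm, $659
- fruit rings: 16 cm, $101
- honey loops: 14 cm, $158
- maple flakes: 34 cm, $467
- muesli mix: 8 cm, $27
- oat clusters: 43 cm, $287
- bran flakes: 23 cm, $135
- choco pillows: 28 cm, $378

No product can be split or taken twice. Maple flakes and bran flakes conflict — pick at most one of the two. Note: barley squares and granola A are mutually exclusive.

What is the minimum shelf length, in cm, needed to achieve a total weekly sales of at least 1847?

Look for the lowest-shelf combination reaching 1847.
Taking barley squares + cinnamon oats + maple flakes + choco pillows gives 1905 (≥ 1847) for 149 cm.
No combination under 149 cm hits 1847.

149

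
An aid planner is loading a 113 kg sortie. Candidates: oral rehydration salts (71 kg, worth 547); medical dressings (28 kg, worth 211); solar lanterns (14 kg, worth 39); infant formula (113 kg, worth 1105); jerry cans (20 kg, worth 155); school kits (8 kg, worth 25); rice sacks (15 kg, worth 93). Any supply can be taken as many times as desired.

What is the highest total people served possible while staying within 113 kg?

Infant formula uses 113 of the 113 kg and totals 1105.
That's the maximum — no swap from here does better than 1105.

1105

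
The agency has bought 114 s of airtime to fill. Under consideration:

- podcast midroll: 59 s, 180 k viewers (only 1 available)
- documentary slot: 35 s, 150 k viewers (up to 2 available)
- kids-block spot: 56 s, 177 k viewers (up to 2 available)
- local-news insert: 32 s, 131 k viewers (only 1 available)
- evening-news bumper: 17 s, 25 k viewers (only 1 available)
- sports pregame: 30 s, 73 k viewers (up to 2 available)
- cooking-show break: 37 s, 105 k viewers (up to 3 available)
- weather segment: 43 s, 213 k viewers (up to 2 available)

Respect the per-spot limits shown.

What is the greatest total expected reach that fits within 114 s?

513

Filling by ratio: evening-news bumper + 2×weather segment for 451, with 11 s left unused.
Replace evening-news bumper and weather segment with 2×documentary slot: the trade gains 62 net, giving 513 at 113 s.
No other feasible combination exceeds 513.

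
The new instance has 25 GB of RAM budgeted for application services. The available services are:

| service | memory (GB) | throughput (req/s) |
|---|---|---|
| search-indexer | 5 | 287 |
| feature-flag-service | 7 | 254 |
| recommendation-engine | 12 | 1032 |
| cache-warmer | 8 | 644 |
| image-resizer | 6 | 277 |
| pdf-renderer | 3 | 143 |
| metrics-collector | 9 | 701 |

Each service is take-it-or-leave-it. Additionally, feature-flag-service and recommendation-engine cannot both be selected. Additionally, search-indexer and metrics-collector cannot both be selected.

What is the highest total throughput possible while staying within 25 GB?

1963

Best packing: search-indexer + recommendation-engine + cache-warmer — 25 GB, 1963 total.
The closest alternative, recommendation-engine + pdf-renderer + metrics-collector, reaches only 1876.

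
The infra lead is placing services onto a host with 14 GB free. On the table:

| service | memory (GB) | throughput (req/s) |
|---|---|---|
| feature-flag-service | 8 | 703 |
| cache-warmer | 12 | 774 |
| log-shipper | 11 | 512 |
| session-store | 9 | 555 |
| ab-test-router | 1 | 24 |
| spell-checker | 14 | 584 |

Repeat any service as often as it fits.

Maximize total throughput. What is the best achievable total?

847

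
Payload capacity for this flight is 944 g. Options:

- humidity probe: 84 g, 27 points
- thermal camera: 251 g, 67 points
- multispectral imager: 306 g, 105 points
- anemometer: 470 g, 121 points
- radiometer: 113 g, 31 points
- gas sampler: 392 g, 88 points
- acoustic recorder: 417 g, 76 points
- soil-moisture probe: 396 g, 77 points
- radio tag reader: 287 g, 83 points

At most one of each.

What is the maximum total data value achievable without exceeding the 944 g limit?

282

The ratio heuristic lands on humidity probe + multispectral imager + radiometer + radio tag reader (246) but leaves 154 g idle.
Replace radiometer with thermal camera: the trade gains 36 net, giving 282 at 928 g.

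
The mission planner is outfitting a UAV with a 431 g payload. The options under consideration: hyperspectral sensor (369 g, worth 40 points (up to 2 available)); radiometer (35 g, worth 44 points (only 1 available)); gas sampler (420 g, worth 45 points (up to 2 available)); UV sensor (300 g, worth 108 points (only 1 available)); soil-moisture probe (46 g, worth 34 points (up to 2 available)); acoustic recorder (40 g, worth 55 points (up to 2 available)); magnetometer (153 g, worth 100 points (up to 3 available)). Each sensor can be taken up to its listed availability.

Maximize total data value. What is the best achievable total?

Filling by ratio: radiometer + 2×soil-moisture probe + 2×acoustic recorder + magnetometer for 322, with 71 g left unused.
The 92 g tied up in 2×soil-moisture probe is better spent on magnetometer — total rises to 354 (421 g).

354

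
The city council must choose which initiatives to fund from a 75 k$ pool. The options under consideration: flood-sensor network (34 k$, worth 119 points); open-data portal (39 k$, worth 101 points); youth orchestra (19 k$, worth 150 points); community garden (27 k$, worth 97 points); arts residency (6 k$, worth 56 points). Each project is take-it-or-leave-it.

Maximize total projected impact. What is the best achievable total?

Density check — arts residency 9.33, youth orchestra 7.89, community garden 3.59 are the best per k$.
Filling by ratio: youth orchestra + community garden + arts residency for 303, with 23 k$ left unused.
Replace community garden with flood-sensor network: the trade gains 22 net, giving 325 at 59 k$.

325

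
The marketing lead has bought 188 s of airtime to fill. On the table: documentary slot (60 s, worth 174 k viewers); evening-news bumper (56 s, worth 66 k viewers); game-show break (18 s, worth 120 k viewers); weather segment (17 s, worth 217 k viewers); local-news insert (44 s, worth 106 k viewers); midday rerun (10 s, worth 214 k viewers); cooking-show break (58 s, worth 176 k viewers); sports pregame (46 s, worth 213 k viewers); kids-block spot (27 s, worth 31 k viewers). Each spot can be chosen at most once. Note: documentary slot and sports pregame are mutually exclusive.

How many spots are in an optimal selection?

Optimal total is 971.
game-show break + weather segment + midday rerun + cooking-show break + sports pregame + kids-block spot hits 971 at 176 s.
Every optimal selection uses 6 spots.

6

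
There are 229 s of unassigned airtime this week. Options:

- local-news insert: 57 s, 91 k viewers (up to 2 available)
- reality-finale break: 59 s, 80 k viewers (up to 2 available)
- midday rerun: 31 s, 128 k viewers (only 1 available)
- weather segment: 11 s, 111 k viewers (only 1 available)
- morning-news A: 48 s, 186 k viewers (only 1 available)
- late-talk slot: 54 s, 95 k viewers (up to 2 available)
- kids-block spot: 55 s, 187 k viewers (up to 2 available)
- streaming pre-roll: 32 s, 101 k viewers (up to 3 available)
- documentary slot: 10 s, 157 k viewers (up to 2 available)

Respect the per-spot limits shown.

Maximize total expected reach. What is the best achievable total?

By expected reach per s: documentary slot 15.70, weather segment 10.09, midday rerun 4.13, morning-news A 3.88 lead.
Greedy by ratio would take midday rerun + weather segment + morning-news A + 2×kids-block spot + 2×documentary slot: 220 s used, total 1113.
Dropping kids-block spot frees 55 s; slotting in 2×streaming pre-roll (64 s) lifts the total to 1128 at 229 s.
That's the maximum — no swap from here does better than 1128.

1128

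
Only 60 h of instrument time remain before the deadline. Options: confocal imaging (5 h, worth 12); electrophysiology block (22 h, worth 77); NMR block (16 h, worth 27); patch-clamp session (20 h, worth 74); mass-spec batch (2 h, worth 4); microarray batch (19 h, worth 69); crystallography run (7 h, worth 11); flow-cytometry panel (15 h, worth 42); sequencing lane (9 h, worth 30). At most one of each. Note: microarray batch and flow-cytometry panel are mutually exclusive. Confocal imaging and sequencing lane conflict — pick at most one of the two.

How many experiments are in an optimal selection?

Best achievable expected citations is 197.
electrophysiology block + patch-clamp session + mass-spec batch + flow-cytometry panel hits 197 at 59 h.
All optima have 4 experiments.

4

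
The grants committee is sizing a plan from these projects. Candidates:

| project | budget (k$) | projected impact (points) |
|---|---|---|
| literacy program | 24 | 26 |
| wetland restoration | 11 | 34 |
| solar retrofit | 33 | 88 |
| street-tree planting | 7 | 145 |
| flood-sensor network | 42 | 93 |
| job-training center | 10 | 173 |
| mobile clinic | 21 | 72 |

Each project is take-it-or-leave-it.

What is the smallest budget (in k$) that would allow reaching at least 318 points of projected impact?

17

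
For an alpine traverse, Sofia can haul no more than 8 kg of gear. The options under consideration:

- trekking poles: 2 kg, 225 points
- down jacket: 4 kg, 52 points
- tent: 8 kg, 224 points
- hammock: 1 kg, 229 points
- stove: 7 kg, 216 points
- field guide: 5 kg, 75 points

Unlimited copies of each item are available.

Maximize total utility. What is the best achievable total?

1832

8×hammock uses 8 of the 8 kg and totals 1832.
Every other selection either busts 8 kg or fails to beat 1832.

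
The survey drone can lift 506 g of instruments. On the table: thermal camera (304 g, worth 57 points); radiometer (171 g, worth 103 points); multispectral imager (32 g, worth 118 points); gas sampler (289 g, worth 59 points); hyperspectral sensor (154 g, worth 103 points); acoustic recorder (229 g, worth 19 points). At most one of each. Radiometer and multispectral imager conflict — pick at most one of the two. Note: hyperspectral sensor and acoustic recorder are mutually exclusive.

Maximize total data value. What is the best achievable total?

280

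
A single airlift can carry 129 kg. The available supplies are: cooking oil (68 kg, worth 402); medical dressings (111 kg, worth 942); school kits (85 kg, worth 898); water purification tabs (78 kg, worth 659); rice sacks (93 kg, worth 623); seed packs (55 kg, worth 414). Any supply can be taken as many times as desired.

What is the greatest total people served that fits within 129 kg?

942

Filling by ratio: school kits for 898, with 44 kg left unused.
Dropping school kits frees 85 kg; slotting in medical dressings (111 kg) lifts the total to 942 at 111 kg.
That's the maximum — no swap from here does better than 942.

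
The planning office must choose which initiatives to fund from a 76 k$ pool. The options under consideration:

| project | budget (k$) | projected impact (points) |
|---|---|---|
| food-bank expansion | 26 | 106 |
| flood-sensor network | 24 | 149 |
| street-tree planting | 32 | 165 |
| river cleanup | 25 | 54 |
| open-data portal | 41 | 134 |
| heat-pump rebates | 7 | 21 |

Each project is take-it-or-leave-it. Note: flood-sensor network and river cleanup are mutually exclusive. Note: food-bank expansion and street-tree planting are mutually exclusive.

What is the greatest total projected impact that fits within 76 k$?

Flood-sensor network + street-tree planting + heat-pump rebates uses 63 of the 76 k$ and totals 335.

335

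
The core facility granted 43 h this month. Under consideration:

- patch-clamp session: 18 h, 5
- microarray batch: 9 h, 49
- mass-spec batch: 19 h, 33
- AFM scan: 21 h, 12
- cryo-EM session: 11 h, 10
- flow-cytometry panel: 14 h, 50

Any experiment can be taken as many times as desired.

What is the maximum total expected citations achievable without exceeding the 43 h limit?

197

Density check — microarray batch 5.44, flow-cytometry panel 3.57, mass-spec batch 1.74, cryo-EM session 0.91 are the best per h.
Filling by ratio: 4×microarray batch for 196, with 7 h left unused.
The 9 h tied up in microarray batch is better spent on flow-cytometry panel — total rises to 197 (41 h).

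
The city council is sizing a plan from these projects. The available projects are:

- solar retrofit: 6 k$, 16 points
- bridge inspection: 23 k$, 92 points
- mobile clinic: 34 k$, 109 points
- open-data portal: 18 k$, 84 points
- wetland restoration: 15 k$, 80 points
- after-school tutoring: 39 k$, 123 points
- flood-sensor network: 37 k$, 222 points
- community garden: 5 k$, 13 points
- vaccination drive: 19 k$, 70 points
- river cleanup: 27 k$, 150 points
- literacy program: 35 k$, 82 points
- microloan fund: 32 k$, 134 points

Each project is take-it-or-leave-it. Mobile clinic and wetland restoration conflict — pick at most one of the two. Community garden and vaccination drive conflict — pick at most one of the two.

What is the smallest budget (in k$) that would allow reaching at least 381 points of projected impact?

69

Minimise k$ subject to total projected impact ≥ 381.
flood-sensor network + community garden + river cleanup reaches 385 using 69 k$.
Any bundle with less than 69 k$ falls short of 381.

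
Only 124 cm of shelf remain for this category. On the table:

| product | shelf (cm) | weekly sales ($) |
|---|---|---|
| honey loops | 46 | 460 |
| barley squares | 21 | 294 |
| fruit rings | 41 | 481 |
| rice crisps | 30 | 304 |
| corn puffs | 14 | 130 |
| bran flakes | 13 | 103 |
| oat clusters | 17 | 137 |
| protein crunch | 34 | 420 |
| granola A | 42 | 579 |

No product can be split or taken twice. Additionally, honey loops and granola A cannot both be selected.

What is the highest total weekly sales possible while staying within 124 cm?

1526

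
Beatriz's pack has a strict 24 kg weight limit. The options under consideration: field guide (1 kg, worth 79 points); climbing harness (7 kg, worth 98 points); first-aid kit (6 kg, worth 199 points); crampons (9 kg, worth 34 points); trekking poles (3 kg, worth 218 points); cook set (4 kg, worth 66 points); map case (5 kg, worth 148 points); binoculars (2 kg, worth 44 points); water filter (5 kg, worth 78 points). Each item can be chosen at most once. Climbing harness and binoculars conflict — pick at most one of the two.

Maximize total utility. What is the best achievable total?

Density check — field guide 79.00, trekking poles 72.67, first-aid kit 33.17 are the best per kg.
A density-first pass picks field guide + first-aid kit + trekking poles + cook set + map case + binoculars — 754 at 21 kg.
The 2 kg tied up in binoculars is better spent on water filter — total rises to 788 (24 kg).
Runner-up field guide + first-aid kit + trekking poles + map case + binoculars + water filter tops out at 766.

788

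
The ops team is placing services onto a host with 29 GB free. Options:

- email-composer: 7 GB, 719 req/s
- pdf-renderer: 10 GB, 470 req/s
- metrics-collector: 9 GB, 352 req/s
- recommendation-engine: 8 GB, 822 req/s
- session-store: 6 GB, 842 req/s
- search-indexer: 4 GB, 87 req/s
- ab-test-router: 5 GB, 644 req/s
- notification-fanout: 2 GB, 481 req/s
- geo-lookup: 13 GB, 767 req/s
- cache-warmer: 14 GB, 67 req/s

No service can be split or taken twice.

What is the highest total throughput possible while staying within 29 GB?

Density check — notification-fanout 240.50, session-store 140.33, ab-test-router 128.80 are the best per GB.
Email-composer + recommendation-engine + session-store + ab-test-router + notification-fanout uses 28 of the 29 GB and totals 3508.
That's the maximum — no swap from here does better than 3508.

3508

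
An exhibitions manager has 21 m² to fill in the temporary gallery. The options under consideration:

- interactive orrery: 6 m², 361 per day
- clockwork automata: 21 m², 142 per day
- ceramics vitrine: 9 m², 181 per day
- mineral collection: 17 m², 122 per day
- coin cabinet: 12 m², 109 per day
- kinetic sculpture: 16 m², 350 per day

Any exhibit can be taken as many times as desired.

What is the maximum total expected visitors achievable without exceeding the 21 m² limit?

By expected visitors per m²: interactive orrery 60.17, kinetic sculpture 21.88, ceramics vitrine 20.11 lead.
Best packing: 3×interactive orrery — 18 m², 1083 total.
Every other selection either busts 21 m² or fails to beat 1083.

1083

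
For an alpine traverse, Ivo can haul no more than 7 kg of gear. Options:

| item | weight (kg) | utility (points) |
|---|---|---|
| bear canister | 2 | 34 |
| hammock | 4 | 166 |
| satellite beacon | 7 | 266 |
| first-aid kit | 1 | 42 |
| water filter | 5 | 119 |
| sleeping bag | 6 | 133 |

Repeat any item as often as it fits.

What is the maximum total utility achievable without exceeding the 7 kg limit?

294

By utility per kg: first-aid kit 42.00, hammock 41.50, satellite beacon 38.00, water filter 23.80 lead.
Taking 7×first-aid kit: 7 kg used, 294 in utility.
Every other selection either busts 7 kg or fails to beat 294.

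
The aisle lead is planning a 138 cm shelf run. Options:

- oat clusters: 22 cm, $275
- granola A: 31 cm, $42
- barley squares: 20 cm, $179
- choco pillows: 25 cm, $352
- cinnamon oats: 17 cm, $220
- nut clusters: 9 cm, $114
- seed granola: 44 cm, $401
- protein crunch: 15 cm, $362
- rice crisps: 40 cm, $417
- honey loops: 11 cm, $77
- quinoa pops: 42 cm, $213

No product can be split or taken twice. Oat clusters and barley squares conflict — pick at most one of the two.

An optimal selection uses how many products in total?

6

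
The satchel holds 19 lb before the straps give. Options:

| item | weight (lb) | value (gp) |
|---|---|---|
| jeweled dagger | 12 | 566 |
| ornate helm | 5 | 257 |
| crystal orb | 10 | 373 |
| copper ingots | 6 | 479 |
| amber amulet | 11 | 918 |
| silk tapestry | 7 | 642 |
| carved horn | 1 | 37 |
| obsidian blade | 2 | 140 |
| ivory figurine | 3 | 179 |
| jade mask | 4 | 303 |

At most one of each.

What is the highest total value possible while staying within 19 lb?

1597

Amber amulet + silk tapestry + carved horn uses 19 of the 19 lb and totals 1597.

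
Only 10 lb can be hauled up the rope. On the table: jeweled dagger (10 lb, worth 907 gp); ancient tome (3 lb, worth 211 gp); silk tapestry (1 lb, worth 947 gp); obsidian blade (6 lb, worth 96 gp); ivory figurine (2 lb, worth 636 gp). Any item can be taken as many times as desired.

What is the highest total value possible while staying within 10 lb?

The ratio ordering already packs tightly: 10×silk tapestry, 10 lb, 9470.
Nothing else within 10 lb beats 9470.

9470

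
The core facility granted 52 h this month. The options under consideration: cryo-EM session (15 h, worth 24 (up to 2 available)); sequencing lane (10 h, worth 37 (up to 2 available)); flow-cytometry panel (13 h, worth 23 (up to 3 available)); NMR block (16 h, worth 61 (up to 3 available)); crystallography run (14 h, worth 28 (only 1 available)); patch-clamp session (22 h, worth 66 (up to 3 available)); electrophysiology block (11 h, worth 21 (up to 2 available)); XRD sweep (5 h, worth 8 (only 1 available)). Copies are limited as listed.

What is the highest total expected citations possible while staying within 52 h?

The ratio heuristic lands on 3×NMR block (183) but leaves 4 h idle.
The 16 h tied up in NMR block is better spent on 2×sequencing lane — total rises to 196 (52 h).
Every other selection either busts 52 h or exceeds an availability limit or fails to beat 196.

196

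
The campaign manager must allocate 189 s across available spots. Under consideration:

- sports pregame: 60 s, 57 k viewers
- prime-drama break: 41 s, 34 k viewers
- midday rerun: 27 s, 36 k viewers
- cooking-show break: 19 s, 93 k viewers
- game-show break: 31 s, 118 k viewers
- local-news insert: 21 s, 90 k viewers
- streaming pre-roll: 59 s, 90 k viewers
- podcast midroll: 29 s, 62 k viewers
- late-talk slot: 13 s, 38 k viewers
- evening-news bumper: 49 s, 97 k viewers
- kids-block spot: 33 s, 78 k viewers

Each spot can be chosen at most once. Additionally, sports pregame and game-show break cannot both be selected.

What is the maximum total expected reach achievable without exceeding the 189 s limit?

Ranking by ratio (expected reach/s): cooking-show break 4.89, local-news insert 4.29, game-show break 3.81, late-talk slot 2.92.
Taking the top-ratio spots first gives midday rerun + cooking-show break + game-show break + local-news insert + podcast midroll + late-talk slot + kids-block spot for 515 (173 s).
The 40 s tied up in midday rerun and late-talk slot is better spent on evening-news bumper — total rises to 538 (182 s).
Runner-up midday rerun + cooking-show break + game-show break + local-news insert + podcast midroll + late-talk slot + evening-news bumper tops out at 534.

538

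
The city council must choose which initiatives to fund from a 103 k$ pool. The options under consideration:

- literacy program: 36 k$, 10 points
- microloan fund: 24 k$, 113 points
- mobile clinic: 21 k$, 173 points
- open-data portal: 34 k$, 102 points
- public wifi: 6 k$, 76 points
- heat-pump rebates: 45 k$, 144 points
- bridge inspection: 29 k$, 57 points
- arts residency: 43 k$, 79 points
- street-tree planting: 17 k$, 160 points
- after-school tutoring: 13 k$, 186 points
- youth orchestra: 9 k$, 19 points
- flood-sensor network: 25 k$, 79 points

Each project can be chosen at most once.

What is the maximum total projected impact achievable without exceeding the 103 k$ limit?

Greedy by ratio would take microloan fund + mobile clinic + public wifi + street-tree planting + after-school tutoring + youth orchestra: 90 k$ used, total 727.
Dropping microloan fund and youth orchestra frees 33 k$; slotting in heat-pump rebates (45 k$) lifts the total to 739 at 102 k$.
Next best is microloan fund + mobile clinic + public wifi + street-tree planting + after-school tutoring + youth orchestra at 727 (90 k$) — short by 12.

739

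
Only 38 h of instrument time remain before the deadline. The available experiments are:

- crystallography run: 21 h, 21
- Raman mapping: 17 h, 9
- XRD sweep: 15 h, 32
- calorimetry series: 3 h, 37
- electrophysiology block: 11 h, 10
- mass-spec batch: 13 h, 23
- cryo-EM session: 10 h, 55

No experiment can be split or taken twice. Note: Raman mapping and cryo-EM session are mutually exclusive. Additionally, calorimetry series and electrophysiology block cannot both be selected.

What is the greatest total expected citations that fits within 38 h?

124

The ratio ordering already packs tightly: XRD sweep + calorimetry series + cryo-EM session, 28 h, 124.
An exhaustive check of the 128 subsets confirms 124.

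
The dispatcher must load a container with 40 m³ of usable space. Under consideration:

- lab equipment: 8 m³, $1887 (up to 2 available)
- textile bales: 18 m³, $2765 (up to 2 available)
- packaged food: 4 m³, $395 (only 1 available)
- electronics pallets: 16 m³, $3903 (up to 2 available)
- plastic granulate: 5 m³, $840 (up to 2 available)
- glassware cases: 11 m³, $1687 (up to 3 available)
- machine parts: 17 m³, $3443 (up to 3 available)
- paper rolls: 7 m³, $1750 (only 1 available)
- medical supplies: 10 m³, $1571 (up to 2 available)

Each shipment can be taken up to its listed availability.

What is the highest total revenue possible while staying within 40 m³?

9693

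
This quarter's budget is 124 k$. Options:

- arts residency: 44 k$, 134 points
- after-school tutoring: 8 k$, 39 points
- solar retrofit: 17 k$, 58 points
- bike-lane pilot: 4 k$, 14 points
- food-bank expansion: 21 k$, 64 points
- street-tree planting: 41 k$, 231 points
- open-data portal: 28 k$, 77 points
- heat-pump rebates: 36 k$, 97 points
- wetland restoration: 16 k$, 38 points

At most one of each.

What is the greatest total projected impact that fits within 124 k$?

489

The ratio heuristic lands on after-school tutoring + solar retrofit + bike-lane pilot + food-bank expansion + street-tree planting + open-data portal (483) but leaves 5 k$ idle.
The 32 k$ tied up in bike-lane pilot and open-data portal is better spent on heat-pump rebates — total rises to 489 (123 k$).
The closest alternative, arts residency + solar retrofit + food-bank expansion + street-tree planting, reaches only 487.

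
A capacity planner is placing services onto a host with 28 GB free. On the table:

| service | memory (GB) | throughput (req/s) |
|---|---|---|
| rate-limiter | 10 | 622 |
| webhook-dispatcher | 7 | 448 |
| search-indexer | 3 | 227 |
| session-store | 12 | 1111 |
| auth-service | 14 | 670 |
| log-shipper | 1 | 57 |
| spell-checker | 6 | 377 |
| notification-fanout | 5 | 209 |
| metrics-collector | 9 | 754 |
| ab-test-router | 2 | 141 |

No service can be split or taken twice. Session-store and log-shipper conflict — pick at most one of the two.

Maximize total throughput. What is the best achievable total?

2313

Best packing: webhook-dispatcher + session-store + metrics-collector — 28 GB, 2313 total.
Next best is session-store + spell-checker + metrics-collector at 2242 (27 GB) — short by 71.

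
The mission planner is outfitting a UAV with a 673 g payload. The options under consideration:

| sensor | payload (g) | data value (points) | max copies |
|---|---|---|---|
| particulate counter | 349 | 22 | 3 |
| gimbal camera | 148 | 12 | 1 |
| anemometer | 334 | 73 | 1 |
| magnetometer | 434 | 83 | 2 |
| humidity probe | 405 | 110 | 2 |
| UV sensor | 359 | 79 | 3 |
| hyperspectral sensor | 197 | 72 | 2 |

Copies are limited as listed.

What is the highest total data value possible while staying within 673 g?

182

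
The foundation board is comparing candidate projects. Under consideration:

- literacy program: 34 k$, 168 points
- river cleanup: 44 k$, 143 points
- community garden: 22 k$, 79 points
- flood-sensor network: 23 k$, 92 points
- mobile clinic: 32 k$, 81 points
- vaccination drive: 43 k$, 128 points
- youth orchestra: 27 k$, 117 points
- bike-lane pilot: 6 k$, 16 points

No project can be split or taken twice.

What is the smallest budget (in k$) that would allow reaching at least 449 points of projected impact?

106

Minimise k$ subject to total projected impact ≥ 449.
Taking literacy program + community garden + flood-sensor network + youth orchestra gives 456 (≥ 449) for 106 k$.
No combination under 106 k$ hits 449.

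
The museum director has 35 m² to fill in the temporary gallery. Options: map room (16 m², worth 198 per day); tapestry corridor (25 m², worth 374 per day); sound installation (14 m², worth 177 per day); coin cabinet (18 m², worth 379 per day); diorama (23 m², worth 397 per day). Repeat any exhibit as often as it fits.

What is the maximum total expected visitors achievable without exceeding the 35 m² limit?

577

Density check — coin cabinet 21.06, diorama 17.26, tapestry corridor 14.96 are the best per m².
Filling by ratio: sound installation + coin cabinet for 556, with 3 m² left unused.
The 14 m² tied up in sound installation is better spent on map room — total rises to 577 (34 m²).
That's the maximum — no swap from here does better than 577.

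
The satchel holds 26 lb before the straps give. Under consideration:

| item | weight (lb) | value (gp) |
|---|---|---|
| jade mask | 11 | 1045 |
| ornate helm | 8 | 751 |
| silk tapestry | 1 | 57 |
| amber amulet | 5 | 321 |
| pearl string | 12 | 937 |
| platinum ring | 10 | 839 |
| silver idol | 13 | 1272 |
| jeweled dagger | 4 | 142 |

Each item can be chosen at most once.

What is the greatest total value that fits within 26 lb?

Density check — silver idol 97.85, jade mask 95.00, ornate helm 93.88, platinum ring 83.90 are the best per lb.
Best packing: jade mask + silk tapestry + silver idol — 25 lb, 2374 total.

2374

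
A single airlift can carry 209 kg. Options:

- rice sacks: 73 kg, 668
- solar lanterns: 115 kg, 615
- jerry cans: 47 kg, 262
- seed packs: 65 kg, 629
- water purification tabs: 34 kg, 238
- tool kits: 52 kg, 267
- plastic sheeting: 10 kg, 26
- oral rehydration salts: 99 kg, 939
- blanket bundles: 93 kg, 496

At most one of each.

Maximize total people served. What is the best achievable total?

1845

A density-first pass picks seed packs + water purification tabs + plastic sheeting + oral rehydration salts — 1832 at 208 kg.
Dropping seed packs and plastic sheeting frees 75 kg; slotting in rice sacks (73 kg) lifts the total to 1845 at 206 kg.
Runner-up seed packs + water purification tabs + plastic sheeting + oral rehydration salts tops out at 1832.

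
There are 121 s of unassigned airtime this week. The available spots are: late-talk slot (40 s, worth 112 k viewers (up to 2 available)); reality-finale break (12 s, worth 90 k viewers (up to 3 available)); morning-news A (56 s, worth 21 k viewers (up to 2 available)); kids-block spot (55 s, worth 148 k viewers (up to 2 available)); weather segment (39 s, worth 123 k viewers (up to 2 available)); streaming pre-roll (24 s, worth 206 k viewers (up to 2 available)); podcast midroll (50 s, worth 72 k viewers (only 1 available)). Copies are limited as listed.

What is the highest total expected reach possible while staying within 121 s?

715

The ratio heuristic lands on 3×reality-finale break + 2×streaming pre-roll (682) but leaves 37 s idle.
Dropping reality-finale break frees 12 s; slotting in weather segment (39 s) lifts the total to 715 at 111 s.
Nothing else within 121 s beats 715.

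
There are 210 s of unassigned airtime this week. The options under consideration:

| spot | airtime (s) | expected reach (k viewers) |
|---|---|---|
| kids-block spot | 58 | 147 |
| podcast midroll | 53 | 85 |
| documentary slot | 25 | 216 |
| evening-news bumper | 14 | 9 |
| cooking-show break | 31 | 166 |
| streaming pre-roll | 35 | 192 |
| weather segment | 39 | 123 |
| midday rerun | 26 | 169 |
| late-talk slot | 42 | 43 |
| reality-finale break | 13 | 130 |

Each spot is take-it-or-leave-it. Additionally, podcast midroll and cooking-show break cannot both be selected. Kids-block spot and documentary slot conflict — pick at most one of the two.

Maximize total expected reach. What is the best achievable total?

By expected reach per s: reality-finale break 10.00, documentary slot 8.64, midday rerun 6.50, streaming pre-roll 5.49 lead.
The ratio ordering already packs tightly: documentary slot + evening-news bumper + cooking-show break + streaming pre-roll + weather segment + midday rerun + reality-finale break, 183 s, 1005.

1005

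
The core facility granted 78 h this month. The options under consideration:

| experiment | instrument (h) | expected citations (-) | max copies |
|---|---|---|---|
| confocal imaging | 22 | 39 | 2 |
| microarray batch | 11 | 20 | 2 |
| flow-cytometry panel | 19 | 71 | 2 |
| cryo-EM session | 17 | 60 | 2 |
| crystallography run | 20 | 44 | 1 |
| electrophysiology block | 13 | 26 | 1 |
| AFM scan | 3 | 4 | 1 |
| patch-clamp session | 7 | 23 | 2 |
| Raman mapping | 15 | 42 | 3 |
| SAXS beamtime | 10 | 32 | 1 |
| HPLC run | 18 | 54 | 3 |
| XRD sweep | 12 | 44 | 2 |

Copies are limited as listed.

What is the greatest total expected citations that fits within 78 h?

279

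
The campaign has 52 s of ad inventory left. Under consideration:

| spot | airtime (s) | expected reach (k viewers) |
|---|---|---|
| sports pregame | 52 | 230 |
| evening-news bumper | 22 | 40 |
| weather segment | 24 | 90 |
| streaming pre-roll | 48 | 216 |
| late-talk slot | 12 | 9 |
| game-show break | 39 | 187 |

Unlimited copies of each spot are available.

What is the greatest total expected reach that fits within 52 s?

230

Filling by ratio: late-talk slot + game-show break for 196, with 1 s left unused.
The 51 s tied up in late-talk slot and game-show break is better spent on sports pregame — total rises to 230 (52 s).
No other feasible combination exceeds 230.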